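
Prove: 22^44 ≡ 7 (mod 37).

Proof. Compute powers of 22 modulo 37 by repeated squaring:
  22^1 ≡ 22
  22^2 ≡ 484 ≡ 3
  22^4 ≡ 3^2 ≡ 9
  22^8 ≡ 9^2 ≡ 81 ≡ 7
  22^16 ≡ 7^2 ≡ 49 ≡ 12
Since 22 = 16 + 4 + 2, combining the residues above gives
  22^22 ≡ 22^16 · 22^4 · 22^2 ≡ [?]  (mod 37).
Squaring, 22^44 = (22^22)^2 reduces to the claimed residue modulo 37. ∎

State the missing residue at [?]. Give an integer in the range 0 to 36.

28

22^16 · 22^4 · 22^2 ≡ 12 · 9 · 3 = 324.
324 mod 37 = 28, so 22^22 ≡ 28 (mod 37).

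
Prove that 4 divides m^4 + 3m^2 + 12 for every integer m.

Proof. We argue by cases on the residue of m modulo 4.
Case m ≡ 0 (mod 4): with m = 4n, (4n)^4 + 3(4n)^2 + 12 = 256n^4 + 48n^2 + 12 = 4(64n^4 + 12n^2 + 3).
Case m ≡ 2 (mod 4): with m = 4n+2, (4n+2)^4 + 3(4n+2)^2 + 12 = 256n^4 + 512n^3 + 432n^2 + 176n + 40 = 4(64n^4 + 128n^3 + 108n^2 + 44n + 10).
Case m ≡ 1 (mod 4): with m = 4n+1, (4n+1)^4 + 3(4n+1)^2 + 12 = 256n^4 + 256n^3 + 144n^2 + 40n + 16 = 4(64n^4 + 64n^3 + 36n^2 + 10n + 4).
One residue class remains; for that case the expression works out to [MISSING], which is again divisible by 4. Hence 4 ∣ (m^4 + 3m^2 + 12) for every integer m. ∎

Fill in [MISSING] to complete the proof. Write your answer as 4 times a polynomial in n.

The residues treated are {0, 2, 1}, so the missing case is m ≡ 3 (mod 4); write m = 4n+3.
Then (4n+3)^4 + 3(4n+3)^2 + 12 = 256n^4 + 768n^3 + 912n^2 + 504n + 120 = 4(64n^4 + 192n^3 + 228n^2 + 126n + 30).

4(64n^4 + 192n^3 + 228n^2 + 126n + 30)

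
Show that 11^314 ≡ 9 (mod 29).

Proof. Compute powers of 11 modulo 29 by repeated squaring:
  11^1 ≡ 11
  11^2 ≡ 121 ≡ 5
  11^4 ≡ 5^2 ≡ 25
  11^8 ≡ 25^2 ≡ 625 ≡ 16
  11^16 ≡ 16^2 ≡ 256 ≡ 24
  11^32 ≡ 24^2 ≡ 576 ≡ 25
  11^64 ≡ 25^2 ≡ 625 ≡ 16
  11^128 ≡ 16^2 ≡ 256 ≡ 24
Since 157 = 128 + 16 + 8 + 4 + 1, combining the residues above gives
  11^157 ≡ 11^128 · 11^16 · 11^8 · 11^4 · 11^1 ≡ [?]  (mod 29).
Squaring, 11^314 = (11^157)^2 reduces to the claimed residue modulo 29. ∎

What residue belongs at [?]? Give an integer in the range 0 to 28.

3

Multiply the listed residues: 24 · 24 · 16 · 25 · 11 = 576 → 9216 → 230400 → 2534400.
Reducing modulo 29: 2534400 = 87393·29 + 3, so 11^157 ≡ 3.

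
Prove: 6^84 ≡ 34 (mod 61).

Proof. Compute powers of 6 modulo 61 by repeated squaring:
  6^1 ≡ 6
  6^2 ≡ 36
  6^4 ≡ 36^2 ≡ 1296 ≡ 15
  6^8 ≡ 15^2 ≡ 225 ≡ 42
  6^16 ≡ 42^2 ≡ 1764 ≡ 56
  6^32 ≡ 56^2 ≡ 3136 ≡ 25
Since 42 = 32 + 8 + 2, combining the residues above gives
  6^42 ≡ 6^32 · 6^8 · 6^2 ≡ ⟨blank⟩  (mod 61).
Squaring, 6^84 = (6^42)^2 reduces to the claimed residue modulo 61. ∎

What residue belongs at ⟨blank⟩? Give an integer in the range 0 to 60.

Multiply the listed residues: 25 · 42 · 36 = 1050 → 37800.
Reducing modulo 61: 37800 = 619·61 + 41, so 6^42 ≡ 41.

41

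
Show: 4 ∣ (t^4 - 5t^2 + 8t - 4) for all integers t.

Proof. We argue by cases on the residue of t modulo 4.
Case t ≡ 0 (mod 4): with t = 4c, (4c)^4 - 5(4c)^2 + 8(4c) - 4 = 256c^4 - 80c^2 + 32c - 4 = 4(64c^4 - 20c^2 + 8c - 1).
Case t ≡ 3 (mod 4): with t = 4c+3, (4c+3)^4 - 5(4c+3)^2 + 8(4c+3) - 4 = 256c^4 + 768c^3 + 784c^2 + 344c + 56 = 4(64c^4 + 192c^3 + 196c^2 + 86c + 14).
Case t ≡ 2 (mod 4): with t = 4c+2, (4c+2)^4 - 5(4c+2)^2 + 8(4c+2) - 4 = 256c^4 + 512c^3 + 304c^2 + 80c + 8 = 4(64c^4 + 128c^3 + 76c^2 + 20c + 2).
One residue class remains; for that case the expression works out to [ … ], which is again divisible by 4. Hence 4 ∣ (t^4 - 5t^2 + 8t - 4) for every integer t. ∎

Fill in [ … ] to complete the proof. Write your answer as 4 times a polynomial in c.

4(64c^4 + 64c^3 + 4c^2 + 2c)

Only t ≡ 1 (mod 4) is unaccounted for. Put t = 4c+1:
(4c+1)^4 - 5(4c+1)^2 + 8(4c+1) - 4 expands to 256c^4 + 256c^3 + 16c^2 + 8c,
and factoring out 4 leaves 4(64c^4 + 64c^3 + 4c^2 + 2c).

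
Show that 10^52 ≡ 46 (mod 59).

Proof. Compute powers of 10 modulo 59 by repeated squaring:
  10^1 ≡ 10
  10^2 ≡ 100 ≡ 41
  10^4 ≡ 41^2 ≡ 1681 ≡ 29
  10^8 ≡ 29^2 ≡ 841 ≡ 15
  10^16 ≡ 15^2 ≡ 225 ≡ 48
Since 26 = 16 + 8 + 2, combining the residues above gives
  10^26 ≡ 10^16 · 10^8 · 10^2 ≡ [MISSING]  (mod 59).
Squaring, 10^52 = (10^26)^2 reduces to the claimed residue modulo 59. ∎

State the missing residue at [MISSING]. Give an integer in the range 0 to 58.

Multiply the listed residues: 48 · 15 · 41 = 720 → 29520.
Reducing modulo 59: 29520 = 500·59 + 20, so 10^26 ≡ 20.

20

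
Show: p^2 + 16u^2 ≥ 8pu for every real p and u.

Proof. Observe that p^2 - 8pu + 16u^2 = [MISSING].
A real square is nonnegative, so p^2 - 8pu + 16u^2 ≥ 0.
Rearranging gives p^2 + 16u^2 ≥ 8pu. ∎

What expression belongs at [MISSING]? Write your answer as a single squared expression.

(p - 4u)^2

The leading and trailing coefficients are 1^2 and 4^2, and 8 = 2·1·4, so the trinomial is (p - 4u)^2.
Hence p^2 - 8pu + 16u^2 ≥ 0.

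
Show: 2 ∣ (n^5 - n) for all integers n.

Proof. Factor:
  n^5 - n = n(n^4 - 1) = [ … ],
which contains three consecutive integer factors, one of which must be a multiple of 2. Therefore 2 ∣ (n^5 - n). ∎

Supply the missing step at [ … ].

(n - 1)n(n + 1)(n^2 + 1)

n^4 - 1 = (n^2 - 1)(n^2 + 1), and n^2 - 1 = (n-1)(n+1).
So n(n^4 - 1) = (n - 1)n(n + 1)(n^2 + 1).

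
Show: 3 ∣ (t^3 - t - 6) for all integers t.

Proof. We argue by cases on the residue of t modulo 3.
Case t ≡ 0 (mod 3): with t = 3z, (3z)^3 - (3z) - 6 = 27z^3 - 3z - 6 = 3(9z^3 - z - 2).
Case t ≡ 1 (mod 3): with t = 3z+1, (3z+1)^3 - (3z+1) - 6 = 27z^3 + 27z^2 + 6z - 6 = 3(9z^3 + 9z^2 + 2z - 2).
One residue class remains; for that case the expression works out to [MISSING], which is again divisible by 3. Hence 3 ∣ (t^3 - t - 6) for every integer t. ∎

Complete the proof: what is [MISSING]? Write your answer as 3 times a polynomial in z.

3(9z^3 + 18z^2 + 11z)

The residues treated are {0, 1}, so the missing case is t ≡ 2 (mod 3); write t = 3z+2.
Then (3z+2)^3 - (3z+2) - 6 = 27z^3 + 54z^2 + 33z = 3(9z^3 + 18z^2 + 11z).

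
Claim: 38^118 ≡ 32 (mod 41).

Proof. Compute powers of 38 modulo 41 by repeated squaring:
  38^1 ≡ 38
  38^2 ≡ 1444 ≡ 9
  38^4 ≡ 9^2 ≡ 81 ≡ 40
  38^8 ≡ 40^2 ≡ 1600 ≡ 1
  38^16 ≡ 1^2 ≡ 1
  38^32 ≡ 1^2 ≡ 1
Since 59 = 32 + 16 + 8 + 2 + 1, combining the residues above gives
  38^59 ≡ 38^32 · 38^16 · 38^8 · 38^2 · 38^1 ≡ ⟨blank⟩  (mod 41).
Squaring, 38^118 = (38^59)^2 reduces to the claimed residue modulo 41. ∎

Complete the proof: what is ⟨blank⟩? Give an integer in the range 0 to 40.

14

Multiply the listed residues: 1 · 1 · 1 · 9 · 38 = 1 → 1 → 9 → 342.
Reducing modulo 41: 342 = 8·41 + 14, so 38^59 ≡ 14.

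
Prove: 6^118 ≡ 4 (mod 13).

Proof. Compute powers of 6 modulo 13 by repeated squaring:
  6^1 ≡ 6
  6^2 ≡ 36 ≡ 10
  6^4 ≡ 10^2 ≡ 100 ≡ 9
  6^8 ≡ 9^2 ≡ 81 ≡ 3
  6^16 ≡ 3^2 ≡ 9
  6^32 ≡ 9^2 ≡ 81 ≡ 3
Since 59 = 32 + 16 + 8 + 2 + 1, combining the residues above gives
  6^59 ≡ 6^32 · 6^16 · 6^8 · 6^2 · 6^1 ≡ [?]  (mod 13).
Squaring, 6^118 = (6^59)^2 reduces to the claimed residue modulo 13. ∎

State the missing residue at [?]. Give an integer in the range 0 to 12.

6^32 · 6^16 · 6^8 · 6^2 · 6^1 ≡ 3 · 9 · 3 · 10 · 6 = 4860.
4860 mod 13 = 11, so 6^59 ≡ 11 (mod 13).

11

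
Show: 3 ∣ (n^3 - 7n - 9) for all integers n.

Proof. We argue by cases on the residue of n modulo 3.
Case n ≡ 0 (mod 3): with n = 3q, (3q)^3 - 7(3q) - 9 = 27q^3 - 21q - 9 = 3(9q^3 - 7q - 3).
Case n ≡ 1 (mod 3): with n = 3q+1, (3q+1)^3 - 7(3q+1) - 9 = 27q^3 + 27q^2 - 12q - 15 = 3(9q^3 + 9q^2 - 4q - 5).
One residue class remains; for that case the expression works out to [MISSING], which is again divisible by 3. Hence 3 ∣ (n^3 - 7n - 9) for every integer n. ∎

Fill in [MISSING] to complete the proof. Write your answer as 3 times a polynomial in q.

The residues treated are {0, 1}, so the missing case is n ≡ 2 (mod 3); write n = 3q+2.
Then (3q+2)^3 - 7(3q+2) - 9 = 27q^3 + 54q^2 + 15q - 15 = 3(9q^3 + 18q^2 + 5q - 5).

3(9q^3 + 18q^2 + 5q - 5)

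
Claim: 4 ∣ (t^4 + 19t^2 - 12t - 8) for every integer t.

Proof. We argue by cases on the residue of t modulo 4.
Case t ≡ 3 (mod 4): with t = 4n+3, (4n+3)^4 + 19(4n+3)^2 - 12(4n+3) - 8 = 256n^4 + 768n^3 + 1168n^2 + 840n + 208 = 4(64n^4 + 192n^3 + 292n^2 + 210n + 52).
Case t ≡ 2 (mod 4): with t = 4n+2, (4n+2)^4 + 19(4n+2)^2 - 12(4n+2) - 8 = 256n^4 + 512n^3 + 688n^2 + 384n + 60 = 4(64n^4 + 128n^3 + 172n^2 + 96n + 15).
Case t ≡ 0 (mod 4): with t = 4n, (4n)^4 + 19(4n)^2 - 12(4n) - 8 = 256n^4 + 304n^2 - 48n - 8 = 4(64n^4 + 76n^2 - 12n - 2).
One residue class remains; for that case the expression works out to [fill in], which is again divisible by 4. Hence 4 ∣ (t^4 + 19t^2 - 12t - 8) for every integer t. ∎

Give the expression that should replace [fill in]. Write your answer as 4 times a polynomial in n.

4(64n^4 + 64n^3 + 100n^2 + 30n)

Only t ≡ 1 (mod 4) is unaccounted for. Put t = 4n+1:
(4n+1)^4 + 19(4n+1)^2 - 12(4n+1) - 8 expands to 256n^4 + 256n^3 + 400n^2 + 120n,
and factoring out 4 leaves 4(64n^4 + 64n^3 + 100n^2 + 30n).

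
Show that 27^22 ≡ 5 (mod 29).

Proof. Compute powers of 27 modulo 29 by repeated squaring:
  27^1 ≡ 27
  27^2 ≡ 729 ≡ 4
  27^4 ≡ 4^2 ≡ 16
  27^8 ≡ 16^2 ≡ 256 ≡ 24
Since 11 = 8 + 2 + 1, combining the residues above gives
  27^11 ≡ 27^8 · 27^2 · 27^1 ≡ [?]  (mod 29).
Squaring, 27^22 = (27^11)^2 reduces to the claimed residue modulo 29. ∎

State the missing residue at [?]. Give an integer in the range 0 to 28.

27^8 · 27^2 · 27^1 ≡ 24 · 4 · 27 = 2592.
2592 mod 29 = 11, so 27^11 ≡ 11 (mod 29).

11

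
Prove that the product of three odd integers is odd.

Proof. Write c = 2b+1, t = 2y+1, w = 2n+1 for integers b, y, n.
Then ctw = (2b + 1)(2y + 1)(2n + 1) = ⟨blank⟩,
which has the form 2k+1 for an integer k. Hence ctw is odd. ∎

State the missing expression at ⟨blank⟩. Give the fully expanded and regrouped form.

2(4bny + 2bn + 2by + b + 2ny + n + y) + 1

(2b + 1)(2y + 1)(2n + 1) = 8bny + 4bn + 4by + 2b + 4ny + 2n + 2y + 1
= 2(4bny + 2bn + 2by + b + 2ny + n + y) + 1.
Since 4bny + 2bn + 2by + b + 2ny + n + y is an integer, the product is of the form 2k+1 for an integer k.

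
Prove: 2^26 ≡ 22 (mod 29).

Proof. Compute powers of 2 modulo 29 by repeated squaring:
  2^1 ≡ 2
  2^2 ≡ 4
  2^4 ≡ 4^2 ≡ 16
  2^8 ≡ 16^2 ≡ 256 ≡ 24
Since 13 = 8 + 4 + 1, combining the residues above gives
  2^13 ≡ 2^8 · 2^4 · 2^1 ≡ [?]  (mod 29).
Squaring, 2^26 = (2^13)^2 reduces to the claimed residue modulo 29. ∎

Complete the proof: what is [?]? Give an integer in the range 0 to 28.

14

2^8 · 2^4 · 2^1 ≡ 24 · 16 · 2 = 768.
768 mod 29 = 14, so 2^13 ≡ 14 (mod 29).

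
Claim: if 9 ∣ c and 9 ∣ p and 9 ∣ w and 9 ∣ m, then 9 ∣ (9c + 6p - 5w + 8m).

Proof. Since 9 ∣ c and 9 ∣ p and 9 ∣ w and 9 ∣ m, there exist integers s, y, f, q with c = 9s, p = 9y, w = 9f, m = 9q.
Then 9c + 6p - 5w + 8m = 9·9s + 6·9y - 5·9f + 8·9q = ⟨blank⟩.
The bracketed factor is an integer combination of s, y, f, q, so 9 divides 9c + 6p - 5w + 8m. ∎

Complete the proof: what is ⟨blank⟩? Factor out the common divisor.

9(-5f + 8q + 9s + 6y)

Pull the common 9 out of every term: 9·9s + 6·9y - 5·9f + 8·9q = 9(-5f + 8q + 9s + 6y).
-5f + 8q + 9s + 6y is an integer, which exhibits the divisibility.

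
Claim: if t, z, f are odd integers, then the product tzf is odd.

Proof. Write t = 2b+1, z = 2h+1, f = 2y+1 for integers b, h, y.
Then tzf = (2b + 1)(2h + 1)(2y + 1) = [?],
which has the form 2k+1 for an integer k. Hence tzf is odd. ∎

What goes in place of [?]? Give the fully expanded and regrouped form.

(2b + 1)(2h + 1)(2y + 1) = 8bhy + 4bh + 4by + 2b + 4hy + 2h + 2y + 1
= 2(4bhy + 2bh + 2by + b + 2hy + h + y) + 1.
Since 4bhy + 2bh + 2by + b + 2hy + h + y is an integer, the product is of the form 2k+1 for an integer k.

2(4bhy + 2bh + 2by + b + 2hy + h + y) + 1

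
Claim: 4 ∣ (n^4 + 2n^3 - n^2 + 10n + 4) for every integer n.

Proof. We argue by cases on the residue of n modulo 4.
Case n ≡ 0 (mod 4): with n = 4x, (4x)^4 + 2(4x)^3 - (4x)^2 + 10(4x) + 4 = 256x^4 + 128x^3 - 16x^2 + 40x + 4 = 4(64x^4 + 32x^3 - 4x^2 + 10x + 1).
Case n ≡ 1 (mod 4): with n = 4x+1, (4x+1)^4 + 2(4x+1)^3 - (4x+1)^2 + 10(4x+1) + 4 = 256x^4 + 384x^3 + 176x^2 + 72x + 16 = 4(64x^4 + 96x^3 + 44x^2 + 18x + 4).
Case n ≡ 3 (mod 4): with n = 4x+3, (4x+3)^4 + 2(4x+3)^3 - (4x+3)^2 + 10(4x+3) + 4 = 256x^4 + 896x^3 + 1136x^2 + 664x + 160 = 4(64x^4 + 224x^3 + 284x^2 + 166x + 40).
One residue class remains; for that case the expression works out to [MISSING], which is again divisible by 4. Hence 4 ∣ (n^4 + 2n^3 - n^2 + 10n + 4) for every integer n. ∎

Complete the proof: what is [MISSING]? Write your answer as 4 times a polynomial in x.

Only n ≡ 2 (mod 4) is unaccounted for. Put n = 4x+2:
(4x+2)^4 + 2(4x+2)^3 - (4x+2)^2 + 10(4x+2) + 4 expands to 256x^4 + 640x^3 + 560x^2 + 248x + 52,
and factoring out 4 leaves 4(64x^4 + 160x^3 + 140x^2 + 62x + 13).

4(64x^4 + 160x^3 + 140x^2 + 62x + 13)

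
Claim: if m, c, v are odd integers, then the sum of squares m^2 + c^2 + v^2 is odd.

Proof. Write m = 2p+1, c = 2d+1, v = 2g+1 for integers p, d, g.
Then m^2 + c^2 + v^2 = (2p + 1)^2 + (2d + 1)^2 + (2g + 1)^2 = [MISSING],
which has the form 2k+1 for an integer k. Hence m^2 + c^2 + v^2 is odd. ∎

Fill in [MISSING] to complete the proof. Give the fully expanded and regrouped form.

Expanding: (2p + 1)^2 + (2d + 1)^2 + (2g + 1)^2 = 4d^2 + 4d + 4g^2 + 4g + 4p^2 + 4p + 3.
Every term except the constant is even, so this is 2(2d^2 + 2d + 2g^2 + 2g + 2p^2 + 2p + 1) + 1,
and 2d^2 + 2d + 2g^2 + 2g + 2p^2 + 2p + 1 ∈ ℤ gives the required form.

2(2d^2 + 2d + 2g^2 + 2g + 2p^2 + 2p + 1) + 1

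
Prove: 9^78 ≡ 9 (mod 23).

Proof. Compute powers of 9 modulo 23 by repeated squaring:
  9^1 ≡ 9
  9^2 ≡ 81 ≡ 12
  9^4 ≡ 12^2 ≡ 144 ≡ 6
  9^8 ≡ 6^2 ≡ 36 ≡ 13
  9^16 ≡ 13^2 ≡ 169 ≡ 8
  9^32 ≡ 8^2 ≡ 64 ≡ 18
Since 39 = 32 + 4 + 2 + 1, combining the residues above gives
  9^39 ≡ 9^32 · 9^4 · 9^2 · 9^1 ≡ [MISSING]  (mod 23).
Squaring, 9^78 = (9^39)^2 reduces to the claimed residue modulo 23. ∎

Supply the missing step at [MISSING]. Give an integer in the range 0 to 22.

3

9^32 · 9^4 · 9^2 · 9^1 ≡ 18 · 6 · 12 · 9 = 11664.
11664 mod 23 = 3, so 9^39 ≡ 3 (mod 23).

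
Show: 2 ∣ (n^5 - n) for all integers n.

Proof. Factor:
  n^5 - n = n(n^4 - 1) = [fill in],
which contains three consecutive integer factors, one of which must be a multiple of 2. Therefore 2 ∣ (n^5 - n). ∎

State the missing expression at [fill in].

n^4 - 1 = (n^2 - 1)(n^2 + 1), and n^2 - 1 = (n-1)(n+1).
So n(n^4 - 1) = (n - 1)n(n + 1)(n^2 + 1).

(n - 1)n(n + 1)(n^2 + 1)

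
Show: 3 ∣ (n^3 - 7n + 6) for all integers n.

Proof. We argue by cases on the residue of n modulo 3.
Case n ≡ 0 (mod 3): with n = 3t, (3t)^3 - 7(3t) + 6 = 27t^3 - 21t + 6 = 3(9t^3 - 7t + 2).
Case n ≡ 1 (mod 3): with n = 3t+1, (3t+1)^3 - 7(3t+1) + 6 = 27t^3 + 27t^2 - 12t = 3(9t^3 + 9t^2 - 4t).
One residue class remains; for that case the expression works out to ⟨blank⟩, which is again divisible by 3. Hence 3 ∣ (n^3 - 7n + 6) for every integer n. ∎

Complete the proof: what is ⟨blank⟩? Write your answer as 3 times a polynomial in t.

Only n ≡ 2 (mod 3) is unaccounted for. Put n = 3t+2:
(3t+2)^3 - 7(3t+2) + 6 expands to 27t^3 + 54t^2 + 15t,
and factoring out 3 leaves 3(9t^3 + 18t^2 + 5t).

3(9t^3 + 18t^2 + 5t)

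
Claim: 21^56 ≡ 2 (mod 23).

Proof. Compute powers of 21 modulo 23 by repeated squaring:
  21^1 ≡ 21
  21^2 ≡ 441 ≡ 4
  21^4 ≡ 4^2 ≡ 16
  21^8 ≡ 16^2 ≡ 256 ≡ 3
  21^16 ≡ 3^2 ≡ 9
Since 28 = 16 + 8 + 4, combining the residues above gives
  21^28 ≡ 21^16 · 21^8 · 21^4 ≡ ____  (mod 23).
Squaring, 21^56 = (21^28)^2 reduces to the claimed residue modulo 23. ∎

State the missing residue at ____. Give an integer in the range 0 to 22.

Multiply the listed residues: 9 · 3 · 16 = 27 → 432.
Reducing modulo 23: 432 = 18·23 + 18, so 21^28 ≡ 18.

18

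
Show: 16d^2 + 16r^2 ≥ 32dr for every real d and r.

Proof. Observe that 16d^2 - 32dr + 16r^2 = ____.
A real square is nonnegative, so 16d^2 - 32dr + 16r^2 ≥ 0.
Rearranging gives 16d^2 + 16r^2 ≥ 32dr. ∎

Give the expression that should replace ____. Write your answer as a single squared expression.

(4d - 4r)^2

16d^2 - 32dr + 16r^2 is a perfect-square trinomial: the outer terms are (4d)^2 and (4r)^2, and the cross term is -2·4d·4r.
So 16d^2 - 32dr + 16r^2 = (4d - 4r)^2 ≥ 0.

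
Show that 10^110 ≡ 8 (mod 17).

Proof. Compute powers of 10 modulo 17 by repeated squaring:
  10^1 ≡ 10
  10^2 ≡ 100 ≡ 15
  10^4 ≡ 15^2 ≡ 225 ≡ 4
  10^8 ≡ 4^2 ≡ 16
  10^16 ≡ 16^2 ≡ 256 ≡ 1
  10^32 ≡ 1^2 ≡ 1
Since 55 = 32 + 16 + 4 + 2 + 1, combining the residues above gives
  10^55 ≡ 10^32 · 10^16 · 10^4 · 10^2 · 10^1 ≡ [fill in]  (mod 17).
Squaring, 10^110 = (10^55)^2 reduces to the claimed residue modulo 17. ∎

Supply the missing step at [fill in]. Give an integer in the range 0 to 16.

5

Multiply the listed residues: 1 · 1 · 4 · 15 · 10 = 1 → 4 → 60 → 600.
Reducing modulo 17: 600 = 35·17 + 5, so 10^55 ≡ 5.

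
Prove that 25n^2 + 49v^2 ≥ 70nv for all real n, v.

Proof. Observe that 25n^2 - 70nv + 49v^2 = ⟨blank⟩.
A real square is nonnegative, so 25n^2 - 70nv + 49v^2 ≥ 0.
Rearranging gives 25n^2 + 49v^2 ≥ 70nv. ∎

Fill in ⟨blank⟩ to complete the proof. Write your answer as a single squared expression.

(5n - 7v)^2

The leading and trailing coefficients are 5^2 and 7^2, and 70 = 2·5·7, so the trinomial is (5n - 7v)^2.
Hence 25n^2 - 70nv + 49v^2 ≥ 0.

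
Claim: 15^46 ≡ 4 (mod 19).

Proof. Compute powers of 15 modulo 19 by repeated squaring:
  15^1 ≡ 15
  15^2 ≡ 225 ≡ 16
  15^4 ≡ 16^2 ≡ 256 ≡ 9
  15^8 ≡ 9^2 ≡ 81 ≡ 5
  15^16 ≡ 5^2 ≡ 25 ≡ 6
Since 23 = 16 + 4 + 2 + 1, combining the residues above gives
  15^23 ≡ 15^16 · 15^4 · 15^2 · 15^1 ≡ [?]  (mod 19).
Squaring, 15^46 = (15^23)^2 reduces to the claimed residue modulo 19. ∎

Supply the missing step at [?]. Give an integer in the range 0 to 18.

15^16 · 15^4 · 15^2 · 15^1 ≡ 6 · 9 · 16 · 15 = 12960.
12960 mod 19 = 2, so 15^23 ≡ 2 (mod 19).

2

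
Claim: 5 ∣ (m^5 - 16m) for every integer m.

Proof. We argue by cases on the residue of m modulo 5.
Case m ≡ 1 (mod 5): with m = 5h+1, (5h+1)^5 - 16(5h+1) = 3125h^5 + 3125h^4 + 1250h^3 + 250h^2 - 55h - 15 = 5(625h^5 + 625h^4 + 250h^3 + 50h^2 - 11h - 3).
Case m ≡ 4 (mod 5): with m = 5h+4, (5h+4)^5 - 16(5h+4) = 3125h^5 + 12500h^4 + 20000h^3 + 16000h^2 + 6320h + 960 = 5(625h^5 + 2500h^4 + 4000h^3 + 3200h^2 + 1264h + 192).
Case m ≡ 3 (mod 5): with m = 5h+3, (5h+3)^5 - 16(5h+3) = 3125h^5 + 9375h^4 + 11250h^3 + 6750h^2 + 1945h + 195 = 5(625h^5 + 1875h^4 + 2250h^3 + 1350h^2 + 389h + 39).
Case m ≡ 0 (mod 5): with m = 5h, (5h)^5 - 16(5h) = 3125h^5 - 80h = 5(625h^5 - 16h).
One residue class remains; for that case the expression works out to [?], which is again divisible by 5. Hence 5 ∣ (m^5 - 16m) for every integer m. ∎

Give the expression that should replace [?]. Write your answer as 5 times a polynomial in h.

5(625h^5 + 1250h^4 + 1000h^3 + 400h^2 + 64h)

The residues treated are {1, 4, 3, 0}, so the missing case is m ≡ 2 (mod 5); write m = 5h+2.
Then (5h+2)^5 - 16(5h+2) = 3125h^5 + 6250h^4 + 5000h^3 + 2000h^2 + 320h = 5(625h^5 + 1250h^4 + 1000h^3 + 400h^2 + 64h).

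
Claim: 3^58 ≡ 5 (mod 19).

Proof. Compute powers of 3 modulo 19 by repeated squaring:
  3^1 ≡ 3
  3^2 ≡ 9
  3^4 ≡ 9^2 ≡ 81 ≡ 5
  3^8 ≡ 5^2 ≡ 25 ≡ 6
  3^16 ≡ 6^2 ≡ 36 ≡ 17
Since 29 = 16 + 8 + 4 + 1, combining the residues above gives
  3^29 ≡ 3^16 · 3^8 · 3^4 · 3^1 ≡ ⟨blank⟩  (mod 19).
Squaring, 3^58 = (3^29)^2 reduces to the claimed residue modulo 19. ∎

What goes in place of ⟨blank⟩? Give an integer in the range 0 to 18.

10

3^16 · 3^8 · 3^4 · 3^1 ≡ 17 · 6 · 5 · 3 = 1530.
1530 mod 19 = 10, so 3^29 ≡ 10 (mod 19).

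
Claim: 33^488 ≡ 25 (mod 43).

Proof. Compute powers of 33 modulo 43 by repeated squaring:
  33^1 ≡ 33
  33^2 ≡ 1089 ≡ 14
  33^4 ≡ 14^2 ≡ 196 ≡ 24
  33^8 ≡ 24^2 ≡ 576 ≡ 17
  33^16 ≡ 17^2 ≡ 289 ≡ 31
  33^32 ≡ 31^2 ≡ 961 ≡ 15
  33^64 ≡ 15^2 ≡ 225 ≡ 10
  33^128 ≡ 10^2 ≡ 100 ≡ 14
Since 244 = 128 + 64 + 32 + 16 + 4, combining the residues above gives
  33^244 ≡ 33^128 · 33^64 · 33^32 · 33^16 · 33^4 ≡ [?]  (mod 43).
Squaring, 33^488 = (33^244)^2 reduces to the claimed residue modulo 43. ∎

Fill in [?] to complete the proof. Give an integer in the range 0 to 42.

Multiply the listed residues: 14 · 10 · 15 · 31 · 24 = 140 → 2100 → 65100 → 1562400.
Reducing modulo 43: 1562400 = 36334·43 + 38, so 33^244 ≡ 38.

38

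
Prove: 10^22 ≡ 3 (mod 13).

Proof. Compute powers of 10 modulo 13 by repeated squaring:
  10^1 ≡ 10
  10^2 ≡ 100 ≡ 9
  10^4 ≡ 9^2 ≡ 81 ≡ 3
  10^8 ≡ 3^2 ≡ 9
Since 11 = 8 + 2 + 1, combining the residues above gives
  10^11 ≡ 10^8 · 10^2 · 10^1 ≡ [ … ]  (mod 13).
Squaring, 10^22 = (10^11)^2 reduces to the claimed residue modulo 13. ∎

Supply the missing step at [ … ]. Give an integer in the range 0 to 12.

4

10^8 · 10^2 · 10^1 ≡ 9 · 9 · 10 = 810.
810 mod 13 = 4, so 10^11 ≡ 4 (mod 13).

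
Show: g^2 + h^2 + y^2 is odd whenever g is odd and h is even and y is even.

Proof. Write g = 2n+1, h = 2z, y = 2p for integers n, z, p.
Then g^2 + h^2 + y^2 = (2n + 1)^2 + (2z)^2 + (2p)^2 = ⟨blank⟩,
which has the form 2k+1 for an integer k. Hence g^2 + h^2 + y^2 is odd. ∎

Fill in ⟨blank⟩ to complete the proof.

Expanding: (2n + 1)^2 + (2z)^2 + (2p)^2 = 4n^2 + 4n + 4p^2 + 4z^2 + 1.
Every term except the constant is even, so this is 2(2n^2 + 2n + 2p^2 + 2z^2) + 1,
and 2n^2 + 2n + 2p^2 + 2z^2 ∈ ℤ gives the required form.

2(2n^2 + 2n + 2p^2 + 2z^2) + 1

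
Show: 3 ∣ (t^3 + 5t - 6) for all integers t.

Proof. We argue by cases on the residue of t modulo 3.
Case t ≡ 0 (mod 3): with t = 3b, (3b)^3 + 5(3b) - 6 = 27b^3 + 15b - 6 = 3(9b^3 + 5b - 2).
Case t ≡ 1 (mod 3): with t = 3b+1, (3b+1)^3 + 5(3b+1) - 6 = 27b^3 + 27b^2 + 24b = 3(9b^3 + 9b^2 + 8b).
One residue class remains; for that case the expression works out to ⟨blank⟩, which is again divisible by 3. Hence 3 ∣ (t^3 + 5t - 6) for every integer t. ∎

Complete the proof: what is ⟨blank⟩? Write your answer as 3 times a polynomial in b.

Only t ≡ 2 (mod 3) is unaccounted for. Put t = 3b+2:
(3b+2)^3 + 5(3b+2) - 6 expands to 27b^3 + 54b^2 + 51b + 12,
and factoring out 3 leaves 3(9b^3 + 18b^2 + 17b + 4).

3(9b^3 + 18b^2 + 17b + 4)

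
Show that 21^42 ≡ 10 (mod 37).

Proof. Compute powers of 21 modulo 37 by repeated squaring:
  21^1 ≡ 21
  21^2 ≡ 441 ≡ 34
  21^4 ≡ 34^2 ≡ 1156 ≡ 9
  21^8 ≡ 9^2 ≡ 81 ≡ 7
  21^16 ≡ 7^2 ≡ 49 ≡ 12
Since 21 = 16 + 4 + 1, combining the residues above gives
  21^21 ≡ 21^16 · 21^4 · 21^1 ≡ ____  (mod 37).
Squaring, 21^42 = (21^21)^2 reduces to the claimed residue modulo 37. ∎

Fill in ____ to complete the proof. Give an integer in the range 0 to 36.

11

21^16 · 21^4 · 21^1 ≡ 12 · 9 · 21 = 2268.
2268 mod 37 = 11, so 21^21 ≡ 11 (mod 37).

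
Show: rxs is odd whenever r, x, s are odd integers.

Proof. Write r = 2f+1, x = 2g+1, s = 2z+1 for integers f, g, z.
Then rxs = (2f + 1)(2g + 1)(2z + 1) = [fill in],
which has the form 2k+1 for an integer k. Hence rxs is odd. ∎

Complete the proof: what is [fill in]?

Expanding: (2f + 1)(2g + 1)(2z + 1) = 8fgz + 4fg + 4fz + 2f + 4gz + 2g + 2z + 1.
Every term except the constant is even, so this is 2(4fgz + 2fg + 2fz + f + 2gz + g + z) + 1,
and 4fgz + 2fg + 2fz + f + 2gz + g + z ∈ ℤ gives the required form.

2(4fgz + 2fg + 2fz + f + 2gz + g + z) + 1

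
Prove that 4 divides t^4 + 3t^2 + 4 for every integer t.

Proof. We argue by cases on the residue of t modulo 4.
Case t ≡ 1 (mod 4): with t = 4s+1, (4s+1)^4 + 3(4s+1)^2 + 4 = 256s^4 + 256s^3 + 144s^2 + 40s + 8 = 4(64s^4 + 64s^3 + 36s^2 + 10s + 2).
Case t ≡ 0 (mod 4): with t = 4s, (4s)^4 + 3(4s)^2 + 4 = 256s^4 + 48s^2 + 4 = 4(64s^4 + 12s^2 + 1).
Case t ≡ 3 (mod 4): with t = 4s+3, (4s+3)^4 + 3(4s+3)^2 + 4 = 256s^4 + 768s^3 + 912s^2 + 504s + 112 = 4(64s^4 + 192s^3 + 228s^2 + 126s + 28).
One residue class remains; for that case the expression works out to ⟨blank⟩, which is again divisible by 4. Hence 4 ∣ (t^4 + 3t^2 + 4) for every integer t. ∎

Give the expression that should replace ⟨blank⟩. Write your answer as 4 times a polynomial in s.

4(64s^4 + 128s^3 + 108s^2 + 44s + 8)

The residues treated are {1, 0, 3}, so the missing case is t ≡ 2 (mod 4); write t = 4s+2.
Then (4s+2)^4 + 3(4s+2)^2 + 4 = 256s^4 + 512s^3 + 432s^2 + 176s + 32 = 4(64s^4 + 128s^3 + 108s^2 + 44s + 8).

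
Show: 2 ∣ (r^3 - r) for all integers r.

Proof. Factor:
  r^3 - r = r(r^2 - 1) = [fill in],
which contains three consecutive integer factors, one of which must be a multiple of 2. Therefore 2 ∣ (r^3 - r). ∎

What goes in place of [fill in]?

r(r^2 - 1) = r(r - 1)(r + 1) = (r - 1)r(r + 1).
These three factors are consecutive integers, so their product is divisible by 2.

(r - 1)r(r + 1)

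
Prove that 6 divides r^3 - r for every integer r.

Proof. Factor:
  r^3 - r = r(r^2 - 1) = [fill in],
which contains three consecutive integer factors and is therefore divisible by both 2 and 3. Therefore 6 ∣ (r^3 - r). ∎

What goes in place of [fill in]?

r(r^2 - 1) = r(r - 1)(r + 1) = (r - 1)r(r + 1).
These three factors are consecutive integers, so their product is divisible by 6.

(r - 1)r(r + 1)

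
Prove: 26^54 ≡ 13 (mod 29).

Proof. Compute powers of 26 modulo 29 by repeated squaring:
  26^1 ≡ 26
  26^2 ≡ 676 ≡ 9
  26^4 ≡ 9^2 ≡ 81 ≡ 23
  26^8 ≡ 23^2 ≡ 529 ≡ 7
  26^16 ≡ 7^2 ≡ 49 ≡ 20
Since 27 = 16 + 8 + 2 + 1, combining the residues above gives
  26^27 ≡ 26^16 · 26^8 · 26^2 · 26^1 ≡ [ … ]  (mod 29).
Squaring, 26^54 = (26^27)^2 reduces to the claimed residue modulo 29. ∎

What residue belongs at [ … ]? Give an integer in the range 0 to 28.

26^16 · 26^8 · 26^2 · 26^1 ≡ 20 · 7 · 9 · 26 = 32760.
32760 mod 29 = 19, so 26^27 ≡ 19 (mod 29).

19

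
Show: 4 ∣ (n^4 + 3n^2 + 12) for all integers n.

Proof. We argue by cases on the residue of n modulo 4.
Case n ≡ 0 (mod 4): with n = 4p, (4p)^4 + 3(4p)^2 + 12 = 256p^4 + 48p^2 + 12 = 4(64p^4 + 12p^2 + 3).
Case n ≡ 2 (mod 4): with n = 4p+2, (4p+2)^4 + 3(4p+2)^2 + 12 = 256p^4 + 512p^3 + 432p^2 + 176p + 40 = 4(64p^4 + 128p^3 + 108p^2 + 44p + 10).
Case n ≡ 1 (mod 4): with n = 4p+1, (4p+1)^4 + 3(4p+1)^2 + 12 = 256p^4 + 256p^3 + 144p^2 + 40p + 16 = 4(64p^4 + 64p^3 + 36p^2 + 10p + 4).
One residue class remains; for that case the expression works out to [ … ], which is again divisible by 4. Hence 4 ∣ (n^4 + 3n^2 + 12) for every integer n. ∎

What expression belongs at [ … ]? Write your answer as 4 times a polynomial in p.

Only n ≡ 3 (mod 4) is unaccounted for. Put n = 4p+3:
(4p+3)^4 + 3(4p+3)^2 + 12 expands to 256p^4 + 768p^3 + 912p^2 + 504p + 120,
and factoring out 4 leaves 4(64p^4 + 192p^3 + 228p^2 + 126p + 30).

4(64p^4 + 192p^3 + 228p^2 + 126p + 30)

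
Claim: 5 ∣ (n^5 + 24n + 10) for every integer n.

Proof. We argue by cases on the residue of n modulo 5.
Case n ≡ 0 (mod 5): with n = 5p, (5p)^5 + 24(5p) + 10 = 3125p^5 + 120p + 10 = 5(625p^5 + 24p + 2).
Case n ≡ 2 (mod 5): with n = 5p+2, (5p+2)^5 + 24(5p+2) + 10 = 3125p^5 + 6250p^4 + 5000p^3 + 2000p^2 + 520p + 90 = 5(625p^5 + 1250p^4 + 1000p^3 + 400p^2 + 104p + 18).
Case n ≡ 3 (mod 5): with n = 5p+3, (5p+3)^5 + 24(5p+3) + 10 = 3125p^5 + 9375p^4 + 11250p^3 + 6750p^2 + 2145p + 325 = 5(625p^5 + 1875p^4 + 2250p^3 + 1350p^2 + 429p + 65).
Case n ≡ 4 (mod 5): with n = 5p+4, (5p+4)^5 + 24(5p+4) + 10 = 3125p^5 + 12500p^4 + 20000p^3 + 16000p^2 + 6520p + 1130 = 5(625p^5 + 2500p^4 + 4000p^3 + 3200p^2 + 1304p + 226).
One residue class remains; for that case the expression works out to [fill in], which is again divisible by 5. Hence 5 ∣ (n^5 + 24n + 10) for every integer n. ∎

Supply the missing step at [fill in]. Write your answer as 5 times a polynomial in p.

5(625p^5 + 625p^4 + 250p^3 + 50p^2 + 29p + 7)

Only n ≡ 1 (mod 5) is unaccounted for. Put n = 5p+1:
(5p+1)^5 + 24(5p+1) + 10 expands to 3125p^5 + 3125p^4 + 1250p^3 + 250p^2 + 145p + 35,
and factoring out 5 leaves 5(625p^5 + 625p^4 + 250p^3 + 50p^2 + 29p + 7).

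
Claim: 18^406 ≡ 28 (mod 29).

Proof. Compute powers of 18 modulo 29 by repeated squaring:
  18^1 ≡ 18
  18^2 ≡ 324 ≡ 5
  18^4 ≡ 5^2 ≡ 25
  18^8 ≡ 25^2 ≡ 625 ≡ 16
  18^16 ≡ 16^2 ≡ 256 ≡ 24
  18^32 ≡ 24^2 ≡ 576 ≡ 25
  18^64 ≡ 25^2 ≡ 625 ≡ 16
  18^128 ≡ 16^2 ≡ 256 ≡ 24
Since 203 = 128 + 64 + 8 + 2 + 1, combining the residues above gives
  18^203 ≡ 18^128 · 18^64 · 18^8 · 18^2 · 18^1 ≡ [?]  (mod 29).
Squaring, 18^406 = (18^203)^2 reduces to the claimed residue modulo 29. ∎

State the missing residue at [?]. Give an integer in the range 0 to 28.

Multiply the listed residues: 24 · 16 · 16 · 5 · 18 = 384 → 6144 → 30720 → 552960.
Reducing modulo 29: 552960 = 19067·29 + 17, so 18^203 ≡ 17.

17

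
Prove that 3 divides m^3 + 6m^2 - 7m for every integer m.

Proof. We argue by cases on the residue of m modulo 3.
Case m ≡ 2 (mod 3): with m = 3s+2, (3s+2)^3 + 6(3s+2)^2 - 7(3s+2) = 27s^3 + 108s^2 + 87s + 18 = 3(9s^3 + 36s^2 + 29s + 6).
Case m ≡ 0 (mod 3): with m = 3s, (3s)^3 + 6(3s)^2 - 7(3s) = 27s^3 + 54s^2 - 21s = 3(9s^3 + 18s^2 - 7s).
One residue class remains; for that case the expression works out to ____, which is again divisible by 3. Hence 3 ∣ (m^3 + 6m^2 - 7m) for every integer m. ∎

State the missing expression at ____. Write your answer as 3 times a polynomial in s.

The residues treated are {2, 0}, so the missing case is m ≡ 1 (mod 3); write m = 3s+1.
Then (3s+1)^3 + 6(3s+1)^2 - 7(3s+1) = 27s^3 + 81s^2 + 24s = 3(9s^3 + 27s^2 + 8s).

3(9s^3 + 27s^2 + 8s)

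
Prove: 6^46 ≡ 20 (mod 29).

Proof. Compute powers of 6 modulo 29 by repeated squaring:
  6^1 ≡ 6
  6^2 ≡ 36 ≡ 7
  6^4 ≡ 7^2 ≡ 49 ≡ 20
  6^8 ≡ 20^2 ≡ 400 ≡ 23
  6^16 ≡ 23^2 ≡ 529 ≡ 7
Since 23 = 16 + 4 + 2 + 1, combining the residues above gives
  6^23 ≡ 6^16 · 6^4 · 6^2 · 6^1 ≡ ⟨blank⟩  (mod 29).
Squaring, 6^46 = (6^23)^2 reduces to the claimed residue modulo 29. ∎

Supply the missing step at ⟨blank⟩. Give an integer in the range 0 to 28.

22

Multiply the listed residues: 7 · 20 · 7 · 6 = 140 → 980 → 5880.
Reducing modulo 29: 5880 = 202·29 + 22, so 6^23 ≡ 22.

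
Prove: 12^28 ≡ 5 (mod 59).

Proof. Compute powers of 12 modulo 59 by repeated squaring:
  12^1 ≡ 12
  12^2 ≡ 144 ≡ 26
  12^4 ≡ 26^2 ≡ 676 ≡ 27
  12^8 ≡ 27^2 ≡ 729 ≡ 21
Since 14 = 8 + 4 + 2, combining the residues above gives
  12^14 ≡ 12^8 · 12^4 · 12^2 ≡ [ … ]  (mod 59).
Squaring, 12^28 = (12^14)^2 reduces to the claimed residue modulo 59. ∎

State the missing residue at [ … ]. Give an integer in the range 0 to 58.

51

12^8 · 12^4 · 12^2 ≡ 21 · 27 · 26 = 14742.
14742 mod 59 = 51, so 12^14 ≡ 51 (mod 59).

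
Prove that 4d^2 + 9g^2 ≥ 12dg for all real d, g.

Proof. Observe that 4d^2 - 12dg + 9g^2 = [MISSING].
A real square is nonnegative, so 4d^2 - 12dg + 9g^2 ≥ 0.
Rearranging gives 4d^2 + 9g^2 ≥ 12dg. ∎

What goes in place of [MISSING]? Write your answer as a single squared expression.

The leading and trailing coefficients are 2^2 and 3^2, and 12 = 2·2·3, so the trinomial is (2d - 3g)^2.
Hence 4d^2 - 12dg + 9g^2 ≥ 0.

(2d - 3g)^2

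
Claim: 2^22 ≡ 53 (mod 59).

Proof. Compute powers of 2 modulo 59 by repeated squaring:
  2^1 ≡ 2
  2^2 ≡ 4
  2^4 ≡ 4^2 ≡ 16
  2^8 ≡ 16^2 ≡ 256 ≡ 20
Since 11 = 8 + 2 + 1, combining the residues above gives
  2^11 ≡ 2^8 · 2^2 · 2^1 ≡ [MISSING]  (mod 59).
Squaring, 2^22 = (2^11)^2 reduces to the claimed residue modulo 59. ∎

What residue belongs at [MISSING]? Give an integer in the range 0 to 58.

2^8 · 2^2 · 2^1 ≡ 20 · 4 · 2 = 160.
160 mod 59 = 42, so 2^11 ≡ 42 (mod 59).

42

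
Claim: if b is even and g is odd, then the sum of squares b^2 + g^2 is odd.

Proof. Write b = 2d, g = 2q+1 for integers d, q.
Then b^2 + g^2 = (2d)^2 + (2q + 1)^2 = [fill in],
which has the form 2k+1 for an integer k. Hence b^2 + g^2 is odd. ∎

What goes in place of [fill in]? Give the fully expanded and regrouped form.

(2d)^2 + (2q + 1)^2 = 4d^2 + 4q^2 + 4q + 1
= 2(2d^2 + 2q^2 + 2q) + 1.
Since 2d^2 + 2q^2 + 2q is an integer, the sum of squares is of the form 2k+1 for an integer k.

2(2d^2 + 2q^2 + 2q) + 1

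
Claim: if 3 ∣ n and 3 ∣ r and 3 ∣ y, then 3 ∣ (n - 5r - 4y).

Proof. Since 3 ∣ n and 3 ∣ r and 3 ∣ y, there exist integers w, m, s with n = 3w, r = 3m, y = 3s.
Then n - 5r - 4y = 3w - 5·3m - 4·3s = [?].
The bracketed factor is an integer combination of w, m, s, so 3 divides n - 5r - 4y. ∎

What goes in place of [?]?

Each term has a factor of 3: 3w - 5·3m - 4·3s = 3·(-5m - 4s + w).
Since -5m - 4s + w is an integer, 3 ∣ (n - 5r - 4y).

3(-5m - 4s + w)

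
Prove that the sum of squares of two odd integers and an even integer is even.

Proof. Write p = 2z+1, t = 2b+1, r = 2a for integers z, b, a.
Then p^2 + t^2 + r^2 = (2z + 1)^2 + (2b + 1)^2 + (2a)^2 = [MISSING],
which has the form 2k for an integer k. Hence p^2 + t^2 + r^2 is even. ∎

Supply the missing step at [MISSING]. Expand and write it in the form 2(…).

2(2a^2 + 2b^2 + 2b + 2z^2 + 2z + 1)

Expanding: (2z + 1)^2 + (2b + 1)^2 + (2a)^2 = 4a^2 + 4b^2 + 4b + 4z^2 + 4z + 2.
Every term is even; pulling out the factor of 2 gives 2(2a^2 + 2b^2 + 2b + 2z^2 + 2z + 1).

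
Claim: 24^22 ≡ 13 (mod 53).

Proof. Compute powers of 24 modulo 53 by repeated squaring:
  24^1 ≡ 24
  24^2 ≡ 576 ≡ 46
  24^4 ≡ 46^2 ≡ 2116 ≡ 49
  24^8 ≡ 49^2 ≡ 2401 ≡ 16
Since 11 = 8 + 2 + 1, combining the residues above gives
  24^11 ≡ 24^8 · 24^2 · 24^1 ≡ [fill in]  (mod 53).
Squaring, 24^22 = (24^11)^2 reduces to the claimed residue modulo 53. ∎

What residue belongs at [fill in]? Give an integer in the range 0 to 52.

15

24^8 · 24^2 · 24^1 ≡ 16 · 46 · 24 = 17664.
17664 mod 53 = 15, so 24^11 ≡ 15 (mod 53).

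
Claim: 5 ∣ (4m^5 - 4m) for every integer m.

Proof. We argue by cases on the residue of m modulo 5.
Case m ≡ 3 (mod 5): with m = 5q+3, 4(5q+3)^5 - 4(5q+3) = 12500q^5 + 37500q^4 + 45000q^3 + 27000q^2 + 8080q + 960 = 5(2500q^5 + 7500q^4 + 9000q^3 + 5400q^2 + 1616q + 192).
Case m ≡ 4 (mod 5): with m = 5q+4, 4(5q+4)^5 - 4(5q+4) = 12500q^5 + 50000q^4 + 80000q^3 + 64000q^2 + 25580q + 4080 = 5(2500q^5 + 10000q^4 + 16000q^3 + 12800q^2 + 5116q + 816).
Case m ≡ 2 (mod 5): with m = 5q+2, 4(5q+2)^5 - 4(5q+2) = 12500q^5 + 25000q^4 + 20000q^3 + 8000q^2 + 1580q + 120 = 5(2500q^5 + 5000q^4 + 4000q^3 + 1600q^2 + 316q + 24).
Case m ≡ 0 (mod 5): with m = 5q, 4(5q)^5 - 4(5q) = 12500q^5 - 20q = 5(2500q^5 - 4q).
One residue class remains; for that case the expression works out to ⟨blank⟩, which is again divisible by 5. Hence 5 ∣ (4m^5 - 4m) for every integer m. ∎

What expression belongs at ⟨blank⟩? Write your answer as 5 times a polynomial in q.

5(2500q^5 + 2500q^4 + 1000q^3 + 200q^2 + 16q)

Only m ≡ 1 (mod 5) is unaccounted for. Put m = 5q+1:
4(5q+1)^5 - 4(5q+1) expands to 12500q^5 + 12500q^4 + 5000q^3 + 1000q^2 + 80q,
and factoring out 5 leaves 5(2500q^5 + 2500q^4 + 1000q^3 + 200q^2 + 16q).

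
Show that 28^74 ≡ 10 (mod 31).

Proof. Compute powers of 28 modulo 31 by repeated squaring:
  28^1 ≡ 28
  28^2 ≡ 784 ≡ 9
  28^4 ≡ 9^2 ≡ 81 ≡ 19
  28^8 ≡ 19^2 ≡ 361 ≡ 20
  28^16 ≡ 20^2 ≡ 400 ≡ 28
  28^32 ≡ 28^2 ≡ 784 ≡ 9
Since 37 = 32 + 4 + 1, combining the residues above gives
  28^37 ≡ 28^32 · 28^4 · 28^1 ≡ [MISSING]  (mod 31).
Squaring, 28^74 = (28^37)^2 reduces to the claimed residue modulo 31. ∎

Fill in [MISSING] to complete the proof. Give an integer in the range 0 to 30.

Multiply the listed residues: 9 · 19 · 28 = 171 → 4788.
Reducing modulo 31: 4788 = 154·31 + 14, so 28^37 ≡ 14.

14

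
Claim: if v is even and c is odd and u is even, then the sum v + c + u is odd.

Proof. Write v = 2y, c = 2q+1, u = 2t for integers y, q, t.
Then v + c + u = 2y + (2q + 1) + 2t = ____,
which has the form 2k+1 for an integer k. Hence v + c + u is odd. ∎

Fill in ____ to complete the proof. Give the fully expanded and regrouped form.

2(q + t + y) + 1

Expanding: 2y + (2q + 1) + 2t = 2q + 2t + 2y + 1.
Every term except the constant is even, so this is 2(q + t + y) + 1,
and q + t + y ∈ ℤ gives the required form.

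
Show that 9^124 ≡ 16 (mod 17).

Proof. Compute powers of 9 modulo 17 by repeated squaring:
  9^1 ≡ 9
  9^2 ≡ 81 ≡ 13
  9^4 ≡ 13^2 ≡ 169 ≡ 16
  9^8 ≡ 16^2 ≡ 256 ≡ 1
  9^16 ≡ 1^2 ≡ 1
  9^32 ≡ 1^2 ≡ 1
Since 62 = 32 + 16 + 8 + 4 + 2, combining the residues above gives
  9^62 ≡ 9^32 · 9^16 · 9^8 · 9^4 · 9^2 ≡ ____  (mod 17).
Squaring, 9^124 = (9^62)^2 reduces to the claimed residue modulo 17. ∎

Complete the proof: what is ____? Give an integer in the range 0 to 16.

Multiply the listed residues: 1 · 1 · 1 · 16 · 13 = 1 → 1 → 16 → 208.
Reducing modulo 17: 208 = 12·17 + 4, so 9^62 ≡ 4.

4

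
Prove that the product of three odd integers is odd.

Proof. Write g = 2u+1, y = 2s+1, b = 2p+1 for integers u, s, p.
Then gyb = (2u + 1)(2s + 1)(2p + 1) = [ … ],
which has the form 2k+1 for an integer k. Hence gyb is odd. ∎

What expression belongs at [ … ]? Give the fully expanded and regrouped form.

2(4psu + 2ps + 2pu + p + 2su + s + u) + 1

(2u + 1)(2s + 1)(2p + 1) = 8psu + 4ps + 4pu + 2p + 4su + 2s + 2u + 1
= 2(4psu + 2ps + 2pu + p + 2su + s + u) + 1.
Since 4psu + 2ps + 2pu + p + 2su + s + u is an integer, the product is of the form 2k+1 for an integer k.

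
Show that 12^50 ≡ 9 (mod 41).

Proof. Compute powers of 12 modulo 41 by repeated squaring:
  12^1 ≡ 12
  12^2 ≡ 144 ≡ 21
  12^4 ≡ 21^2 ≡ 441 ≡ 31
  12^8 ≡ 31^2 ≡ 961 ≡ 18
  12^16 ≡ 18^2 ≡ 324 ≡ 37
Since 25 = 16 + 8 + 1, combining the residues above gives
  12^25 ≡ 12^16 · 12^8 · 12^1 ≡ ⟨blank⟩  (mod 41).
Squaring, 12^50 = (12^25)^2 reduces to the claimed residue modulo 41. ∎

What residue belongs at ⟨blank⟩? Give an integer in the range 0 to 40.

12^16 · 12^8 · 12^1 ≡ 37 · 18 · 12 = 7992.
7992 mod 41 = 38, so 12^25 ≡ 38 (mod 41).

38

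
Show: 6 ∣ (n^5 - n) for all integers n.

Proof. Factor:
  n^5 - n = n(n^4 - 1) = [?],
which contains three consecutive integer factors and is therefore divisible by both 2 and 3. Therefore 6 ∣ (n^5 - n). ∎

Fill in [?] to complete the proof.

(n - 1)n(n + 1)(n^2 + 1)

n^4 - 1 = (n^2 - 1)(n^2 + 1), and n^2 - 1 = (n-1)(n+1).
So n(n^4 - 1) = (n - 1)n(n + 1)(n^2 + 1).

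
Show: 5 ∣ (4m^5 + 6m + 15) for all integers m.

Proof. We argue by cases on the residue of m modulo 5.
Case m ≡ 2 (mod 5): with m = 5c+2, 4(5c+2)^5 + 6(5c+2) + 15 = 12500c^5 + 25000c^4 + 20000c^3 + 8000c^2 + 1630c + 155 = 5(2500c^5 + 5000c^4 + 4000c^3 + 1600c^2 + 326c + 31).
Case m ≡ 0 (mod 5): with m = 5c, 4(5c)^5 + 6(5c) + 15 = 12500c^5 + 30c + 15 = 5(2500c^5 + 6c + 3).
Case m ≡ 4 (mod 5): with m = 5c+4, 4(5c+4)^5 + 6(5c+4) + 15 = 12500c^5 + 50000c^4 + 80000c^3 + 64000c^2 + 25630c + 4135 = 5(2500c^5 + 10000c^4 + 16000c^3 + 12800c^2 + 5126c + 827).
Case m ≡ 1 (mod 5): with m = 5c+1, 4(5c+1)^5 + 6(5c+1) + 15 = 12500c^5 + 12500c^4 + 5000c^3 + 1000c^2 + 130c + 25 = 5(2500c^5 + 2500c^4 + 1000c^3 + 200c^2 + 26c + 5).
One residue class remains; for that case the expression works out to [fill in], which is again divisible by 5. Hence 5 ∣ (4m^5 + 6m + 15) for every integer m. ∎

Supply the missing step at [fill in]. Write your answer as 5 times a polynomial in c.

5(2500c^5 + 7500c^4 + 9000c^3 + 5400c^2 + 1626c + 201)

The residues treated are {2, 0, 4, 1}, so the missing case is m ≡ 3 (mod 5); write m = 5c+3.
Then 4(5c+3)^5 + 6(5c+3) + 15 = 12500c^5 + 37500c^4 + 45000c^3 + 27000c^2 + 8130c + 1005 = 5(2500c^5 + 7500c^4 + 9000c^3 + 5400c^2 + 1626c + 201).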